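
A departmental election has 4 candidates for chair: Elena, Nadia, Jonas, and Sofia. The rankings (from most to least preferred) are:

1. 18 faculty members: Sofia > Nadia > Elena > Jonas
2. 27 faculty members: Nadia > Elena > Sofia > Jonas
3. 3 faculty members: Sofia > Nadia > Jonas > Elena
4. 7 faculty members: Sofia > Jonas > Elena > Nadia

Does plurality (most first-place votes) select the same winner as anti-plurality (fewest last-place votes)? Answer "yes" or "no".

Plurality — first-place votes: Elena 0, Nadia 27, Jonas 0, Sofia 28. Winner: Sofia.
Anti-plurality — last-place votes: Elena 3, Nadia 7, Jonas 45, Sofia 0. Winner: Sofia.
The two methods agree.

yes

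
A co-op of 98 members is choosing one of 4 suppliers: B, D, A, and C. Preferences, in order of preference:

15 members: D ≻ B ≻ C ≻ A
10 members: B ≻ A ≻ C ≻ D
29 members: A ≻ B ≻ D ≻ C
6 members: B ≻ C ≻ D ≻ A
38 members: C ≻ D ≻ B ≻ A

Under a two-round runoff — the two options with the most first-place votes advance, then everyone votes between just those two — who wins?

Round 1 first-place votes: B 16, D 15, A 29, C 38.
C and A advance.
Runoff: C is preferred to A by 59 voters; A by 39.
C wins the runoff.

C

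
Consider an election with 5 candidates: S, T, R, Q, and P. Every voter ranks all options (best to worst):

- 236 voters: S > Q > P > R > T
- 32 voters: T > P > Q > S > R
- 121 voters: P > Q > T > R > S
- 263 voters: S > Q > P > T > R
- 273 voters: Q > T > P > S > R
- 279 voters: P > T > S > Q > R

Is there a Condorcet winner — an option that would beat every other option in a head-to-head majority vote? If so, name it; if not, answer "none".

none

Checking pairwise contests:
T beats S 705–499.
Q beats T 893–311.
S beats R 1083–121.
S beats Q 778–426.
Q beats P 772–432.
Every option loses at least one head-to-head, so there is no Condorcet winner.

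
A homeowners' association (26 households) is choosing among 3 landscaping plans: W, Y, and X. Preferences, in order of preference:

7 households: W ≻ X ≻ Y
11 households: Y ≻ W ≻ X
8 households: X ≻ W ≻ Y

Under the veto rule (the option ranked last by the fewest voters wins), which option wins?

Last-place votes: W 0, Y 15, X 11.
W is ranked last by the fewest voters, so W wins.

W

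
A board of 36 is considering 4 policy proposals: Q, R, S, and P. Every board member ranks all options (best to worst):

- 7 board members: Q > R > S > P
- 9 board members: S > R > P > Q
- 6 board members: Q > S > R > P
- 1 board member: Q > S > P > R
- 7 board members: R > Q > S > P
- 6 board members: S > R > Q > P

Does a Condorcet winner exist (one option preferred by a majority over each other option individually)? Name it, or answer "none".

none

Checking pairwise contests:
R beats Q 22–14.
S beats R 22–14.
Q beats S 21–15.
Q beats P 27–9.
Every option loses at least one head-to-head, so there is no Condorcet winner.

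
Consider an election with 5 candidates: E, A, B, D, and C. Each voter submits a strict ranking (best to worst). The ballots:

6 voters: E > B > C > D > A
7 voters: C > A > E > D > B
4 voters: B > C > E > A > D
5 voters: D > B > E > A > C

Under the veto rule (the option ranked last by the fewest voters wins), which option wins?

E

Last-place votes: E 0, A 6, B 7, D 4, C 5.
E is ranked last by the fewest voters, so E wins.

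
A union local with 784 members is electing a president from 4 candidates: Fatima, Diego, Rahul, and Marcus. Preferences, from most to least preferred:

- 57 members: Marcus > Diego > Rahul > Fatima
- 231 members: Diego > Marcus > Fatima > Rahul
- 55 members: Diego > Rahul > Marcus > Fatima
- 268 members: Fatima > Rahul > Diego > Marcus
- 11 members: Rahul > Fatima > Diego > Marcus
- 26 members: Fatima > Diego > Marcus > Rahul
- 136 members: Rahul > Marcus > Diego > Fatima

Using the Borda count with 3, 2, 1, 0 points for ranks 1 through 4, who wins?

Fatima: 57·0 + 231·1 + 55·0 + 268·3 + 11·2 + 26·3 + 136·0 = 1135
Diego: 57·2 + 231·3 + 55·3 + 268·1 + 11·1 + 26·2 + 136·1 = 1439
Rahul: 57·1 + 231·0 + 55·2 + 268·2 + 11·3 + 26·0 + 136·3 = 1144
Marcus: 57·3 + 231·2 + 55·1 + 268·0 + 11·0 + 26·1 + 136·2 = 986
Diego has the highest Borda score (1439).

Diego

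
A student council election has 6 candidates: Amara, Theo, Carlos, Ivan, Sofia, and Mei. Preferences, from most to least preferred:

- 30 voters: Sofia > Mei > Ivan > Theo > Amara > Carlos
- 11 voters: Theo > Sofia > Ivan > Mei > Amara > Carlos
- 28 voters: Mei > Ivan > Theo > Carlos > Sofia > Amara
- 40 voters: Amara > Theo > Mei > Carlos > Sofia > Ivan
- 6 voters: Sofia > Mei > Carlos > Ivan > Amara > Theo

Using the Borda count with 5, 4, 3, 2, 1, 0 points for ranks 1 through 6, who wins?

Amara: 30·1 + 11·1 + 28·0 + 40·5 + 6·1 = 247
Theo: 30·2 + 11·5 + 28·3 + 40·4 + 6·0 = 359
Carlos: 30·0 + 11·0 + 28·2 + 40·2 + 6·3 = 154
Ivan: 30·3 + 11·3 + 28·4 + 40·0 + 6·2 = 247
Sofia: 30·5 + 11·4 + 28·1 + 40·1 + 6·5 = 292
Mei: 30·4 + 11·2 + 28·5 + 40·3 + 6·4 = 426
Mei has the highest Borda score (426).

Mei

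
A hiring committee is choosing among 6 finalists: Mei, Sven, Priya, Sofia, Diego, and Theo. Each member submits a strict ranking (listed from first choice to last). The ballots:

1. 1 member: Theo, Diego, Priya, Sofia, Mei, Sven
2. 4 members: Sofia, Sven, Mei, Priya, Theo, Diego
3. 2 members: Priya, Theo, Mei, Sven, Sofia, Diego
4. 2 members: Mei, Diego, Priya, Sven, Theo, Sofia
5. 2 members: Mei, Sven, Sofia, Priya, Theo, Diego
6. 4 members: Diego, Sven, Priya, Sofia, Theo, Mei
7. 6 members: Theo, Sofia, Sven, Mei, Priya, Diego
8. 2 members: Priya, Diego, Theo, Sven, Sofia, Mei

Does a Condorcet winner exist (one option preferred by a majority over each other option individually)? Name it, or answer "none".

Sven

Sven vs Mei: 16–7 for Sven.
Sven vs Priya: 16–7 for Sven.
Sven vs Sofia: 12–11 for Sven.
Sven vs Diego: 14–9 for Sven.
Sven vs Theo: 12–11 for Sven.
Sven beats every other option head-to-head.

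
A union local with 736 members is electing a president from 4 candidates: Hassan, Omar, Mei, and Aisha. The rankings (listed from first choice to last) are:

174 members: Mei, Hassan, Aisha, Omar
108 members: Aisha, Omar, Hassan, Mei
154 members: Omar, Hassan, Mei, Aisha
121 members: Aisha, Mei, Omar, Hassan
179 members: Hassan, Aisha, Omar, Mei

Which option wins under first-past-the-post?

First-place votes: Hassan 179, Omar 154, Mei 174, Aisha 229.
Aisha has the most first-place votes.

Aisha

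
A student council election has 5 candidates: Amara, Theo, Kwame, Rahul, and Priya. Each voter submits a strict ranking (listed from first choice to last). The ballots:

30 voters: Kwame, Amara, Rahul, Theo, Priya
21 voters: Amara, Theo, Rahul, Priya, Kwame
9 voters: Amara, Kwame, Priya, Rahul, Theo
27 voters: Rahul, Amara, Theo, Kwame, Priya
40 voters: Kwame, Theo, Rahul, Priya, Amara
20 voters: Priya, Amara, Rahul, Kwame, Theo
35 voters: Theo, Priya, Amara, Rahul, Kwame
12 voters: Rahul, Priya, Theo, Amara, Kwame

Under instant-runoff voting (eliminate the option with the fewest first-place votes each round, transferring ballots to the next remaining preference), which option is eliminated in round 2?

Round 1: Amara 30, Theo 35, Kwame 70, Rahul 39, Priya 20. Eliminate Priya.
Round 2: Amara 50, Theo 35, Kwame 70, Rahul 39. Eliminate Theo.

Theo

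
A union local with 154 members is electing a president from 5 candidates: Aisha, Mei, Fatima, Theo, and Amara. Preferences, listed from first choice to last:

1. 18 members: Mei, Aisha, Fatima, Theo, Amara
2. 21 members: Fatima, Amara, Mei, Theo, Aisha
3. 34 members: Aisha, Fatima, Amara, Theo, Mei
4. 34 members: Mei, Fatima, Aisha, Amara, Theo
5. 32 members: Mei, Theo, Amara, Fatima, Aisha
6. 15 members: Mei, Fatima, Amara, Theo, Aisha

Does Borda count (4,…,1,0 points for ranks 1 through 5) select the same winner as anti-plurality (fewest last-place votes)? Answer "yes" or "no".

Borda — scores: Aisha 258, Mei 438, Fatima 401, Theo 184, Amara 259. Winner: Mei.
Anti-plurality — last-place votes: Aisha 68, Mei 34, Fatima 0, Theo 34, Amara 18. Winner: Fatima.
The two methods disagree.

no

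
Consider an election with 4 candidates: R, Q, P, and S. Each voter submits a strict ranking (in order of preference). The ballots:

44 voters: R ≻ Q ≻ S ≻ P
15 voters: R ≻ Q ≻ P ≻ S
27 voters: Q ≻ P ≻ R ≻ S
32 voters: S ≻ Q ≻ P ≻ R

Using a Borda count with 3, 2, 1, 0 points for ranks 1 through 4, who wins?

R: 44·3 + 15·3 + 27·1 + 32·0 = 204
Q: 44·2 + 15·2 + 27·3 + 32·2 = 263
P: 44·0 + 15·1 + 27·2 + 32·1 = 101
S: 44·1 + 15·0 + 27·0 + 32·3 = 140
Q has the highest Borda score (263).

Q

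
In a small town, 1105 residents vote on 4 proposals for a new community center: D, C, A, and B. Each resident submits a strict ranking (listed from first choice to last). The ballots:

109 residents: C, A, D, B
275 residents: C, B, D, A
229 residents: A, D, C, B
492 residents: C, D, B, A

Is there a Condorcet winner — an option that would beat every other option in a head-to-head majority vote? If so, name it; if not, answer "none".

C vs D: 876–229 for C.
C vs A: 876–229 for C.
C vs B: 1105–0 for C.
C beats every other option head-to-head.

C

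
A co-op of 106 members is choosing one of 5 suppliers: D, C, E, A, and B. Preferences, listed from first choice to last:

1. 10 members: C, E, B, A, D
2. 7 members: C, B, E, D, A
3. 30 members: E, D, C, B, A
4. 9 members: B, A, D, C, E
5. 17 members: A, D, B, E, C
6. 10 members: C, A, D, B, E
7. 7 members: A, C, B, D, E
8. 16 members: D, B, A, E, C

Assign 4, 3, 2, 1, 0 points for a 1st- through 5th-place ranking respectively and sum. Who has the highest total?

D: 10·0 + 7·1 + 30·3 + 9·2 + 17·3 + 10·2 + 7·1 + 16·4 = 257
C: 10·4 + 7·4 + 30·2 + 9·1 + 17·0 + 10·4 + 7·3 + 16·0 = 198
E: 10·3 + 7·2 + 30·4 + 9·0 + 17·1 + 10·0 + 7·0 + 16·1 = 197
A: 10·1 + 7·0 + 30·0 + 9·3 + 17·4 + 10·3 + 7·4 + 16·2 = 195
B: 10·2 + 7·3 + 30·1 + 9·4 + 17·2 + 10·1 + 7·2 + 16·3 = 213
D has the highest Borda score (257).

D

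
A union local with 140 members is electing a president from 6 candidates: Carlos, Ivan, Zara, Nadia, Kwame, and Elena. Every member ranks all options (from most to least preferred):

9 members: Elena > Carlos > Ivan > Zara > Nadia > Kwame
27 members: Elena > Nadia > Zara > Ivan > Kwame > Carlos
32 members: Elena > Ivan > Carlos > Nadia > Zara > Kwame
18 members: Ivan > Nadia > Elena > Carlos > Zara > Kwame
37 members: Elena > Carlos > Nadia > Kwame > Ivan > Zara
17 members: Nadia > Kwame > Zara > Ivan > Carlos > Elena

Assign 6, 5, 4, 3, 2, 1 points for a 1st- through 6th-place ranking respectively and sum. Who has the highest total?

Carlos: 9·5 + 27·1 + 32·4 + 18·3 + 37·5 + 17·2 = 473
Ivan: 9·4 + 27·3 + 32·5 + 18·6 + 37·2 + 17·3 = 510
Zara: 9·3 + 27·4 + 32·2 + 18·2 + 37·1 + 17·4 = 340
Nadia: 9·2 + 27·5 + 32·3 + 18·5 + 37·4 + 17·6 = 589
Kwame: 9·1 + 27·2 + 32·1 + 18·1 + 37·3 + 17·5 = 309
Elena: 9·6 + 27·6 + 32·6 + 18·4 + 37·6 + 17·1 = 719
Elena has the highest Borda score (719).

Elena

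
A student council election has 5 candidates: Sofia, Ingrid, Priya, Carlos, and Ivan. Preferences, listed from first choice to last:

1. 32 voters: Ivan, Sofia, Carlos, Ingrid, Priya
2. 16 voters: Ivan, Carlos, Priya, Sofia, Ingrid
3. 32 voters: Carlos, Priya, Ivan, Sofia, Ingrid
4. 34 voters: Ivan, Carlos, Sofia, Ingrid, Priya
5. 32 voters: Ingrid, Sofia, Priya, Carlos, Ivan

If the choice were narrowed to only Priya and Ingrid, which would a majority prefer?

Ingrid

Voters preferring Priya to Ingrid: 48; preferring Ingrid to Priya: 98.
Ingrid wins the head-to-head.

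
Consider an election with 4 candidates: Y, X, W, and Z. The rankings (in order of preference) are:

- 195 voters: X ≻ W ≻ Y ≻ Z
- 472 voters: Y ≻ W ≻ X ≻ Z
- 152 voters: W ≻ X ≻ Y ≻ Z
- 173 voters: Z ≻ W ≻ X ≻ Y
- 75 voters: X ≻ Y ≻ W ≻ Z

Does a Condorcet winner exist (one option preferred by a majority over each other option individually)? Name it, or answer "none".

none

Checking pairwise contests:
X beats Y 595–472.
W beats X 797–270.
Y beats W 547–520.
Y beats Z 894–173.
Every option loses at least one head-to-head, so there is no Condorcet winner.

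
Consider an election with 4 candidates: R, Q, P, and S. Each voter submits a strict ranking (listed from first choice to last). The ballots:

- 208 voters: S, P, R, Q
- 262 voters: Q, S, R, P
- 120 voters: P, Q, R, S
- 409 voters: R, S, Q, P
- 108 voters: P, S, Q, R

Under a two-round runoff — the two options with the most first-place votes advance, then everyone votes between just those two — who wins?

Round 1 first-place votes: R 409, Q 262, P 228, S 208.
R and Q advance.
Runoff: R is preferred to Q by 617 voters; Q by 490.
R wins the runoff.

R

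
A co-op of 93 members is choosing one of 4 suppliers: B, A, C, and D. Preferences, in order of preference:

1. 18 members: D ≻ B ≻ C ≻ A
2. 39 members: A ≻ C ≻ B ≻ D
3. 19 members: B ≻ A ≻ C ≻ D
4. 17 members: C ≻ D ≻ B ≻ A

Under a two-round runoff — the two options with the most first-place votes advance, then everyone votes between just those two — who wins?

B

Round 1 first-place votes: B 19, A 39, C 17, D 18.
A and B advance.
Runoff: A is preferred to B by 39 voters; B by 54.
B wins the runoff.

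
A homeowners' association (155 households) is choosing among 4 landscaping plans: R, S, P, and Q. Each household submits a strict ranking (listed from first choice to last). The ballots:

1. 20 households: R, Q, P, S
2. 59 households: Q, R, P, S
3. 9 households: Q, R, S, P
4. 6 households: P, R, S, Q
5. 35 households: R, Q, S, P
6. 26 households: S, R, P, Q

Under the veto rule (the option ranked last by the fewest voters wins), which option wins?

Last-place votes: R 0, S 79, P 44, Q 32.
R is ranked last by the fewest voters, so R wins.

R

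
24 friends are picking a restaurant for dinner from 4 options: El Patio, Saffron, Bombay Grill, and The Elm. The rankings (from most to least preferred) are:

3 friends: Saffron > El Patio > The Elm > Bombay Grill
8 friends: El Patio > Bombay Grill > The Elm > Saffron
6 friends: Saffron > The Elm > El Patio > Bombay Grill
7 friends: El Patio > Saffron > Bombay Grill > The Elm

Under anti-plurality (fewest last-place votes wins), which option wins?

El Patio

Last-place votes: El Patio 0, Saffron 8, Bombay Grill 9, The Elm 7.
El Patio is ranked last by the fewest voters, so El Patio wins.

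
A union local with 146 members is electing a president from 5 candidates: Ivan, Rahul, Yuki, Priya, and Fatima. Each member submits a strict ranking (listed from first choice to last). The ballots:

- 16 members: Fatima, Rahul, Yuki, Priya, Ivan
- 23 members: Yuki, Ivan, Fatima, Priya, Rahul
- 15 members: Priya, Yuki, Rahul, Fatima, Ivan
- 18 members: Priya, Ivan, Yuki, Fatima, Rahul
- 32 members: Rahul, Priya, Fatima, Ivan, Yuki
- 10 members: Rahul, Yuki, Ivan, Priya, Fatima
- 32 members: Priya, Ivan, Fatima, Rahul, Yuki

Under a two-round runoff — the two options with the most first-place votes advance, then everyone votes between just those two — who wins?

Priya

Round 1 first-place votes: Ivan 0, Rahul 42, Yuki 23, Priya 65, Fatima 16.
Priya and Rahul advance.
Runoff: Priya is preferred to Rahul by 88 voters; Rahul by 58.
Priya wins the runoff.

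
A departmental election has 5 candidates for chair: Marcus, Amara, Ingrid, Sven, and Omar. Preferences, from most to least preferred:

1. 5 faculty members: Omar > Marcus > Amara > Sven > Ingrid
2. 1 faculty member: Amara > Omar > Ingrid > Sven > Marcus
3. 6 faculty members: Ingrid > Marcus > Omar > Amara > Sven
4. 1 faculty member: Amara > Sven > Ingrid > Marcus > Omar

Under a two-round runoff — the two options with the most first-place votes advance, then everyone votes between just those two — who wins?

Round 1 first-place votes: Marcus 0, Amara 2, Ingrid 6, Sven 0, Omar 5.
Ingrid and Omar advance.
Runoff: Ingrid is preferred to Omar by 7 voters; Omar by 6.
Ingrid wins the runoff.

Ingrid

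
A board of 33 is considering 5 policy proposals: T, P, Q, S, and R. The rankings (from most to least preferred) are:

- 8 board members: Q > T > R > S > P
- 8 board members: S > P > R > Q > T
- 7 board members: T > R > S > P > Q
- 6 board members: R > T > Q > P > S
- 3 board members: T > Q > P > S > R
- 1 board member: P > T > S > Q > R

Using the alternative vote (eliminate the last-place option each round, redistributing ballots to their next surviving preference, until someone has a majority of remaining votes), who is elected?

Round 1: T 10, P 1, Q 8, S 8, R 6. Eliminate P.
Round 2: T 11, Q 8, S 8, R 6. Eliminate R.
Round 3: T 17, Q 8, S 8. T has a majority.

T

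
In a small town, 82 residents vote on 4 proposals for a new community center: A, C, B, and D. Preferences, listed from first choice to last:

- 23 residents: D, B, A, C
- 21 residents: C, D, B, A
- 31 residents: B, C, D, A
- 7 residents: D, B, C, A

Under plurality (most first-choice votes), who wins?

First-place votes: A 0, C 21, B 31, D 30.
B has the most first-place votes.

B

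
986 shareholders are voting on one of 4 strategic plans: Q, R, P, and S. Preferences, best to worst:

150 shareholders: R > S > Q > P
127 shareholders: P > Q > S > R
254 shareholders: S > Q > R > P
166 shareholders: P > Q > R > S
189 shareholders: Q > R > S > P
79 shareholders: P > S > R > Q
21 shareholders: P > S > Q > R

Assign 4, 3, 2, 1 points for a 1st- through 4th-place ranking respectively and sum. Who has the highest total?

Q

Q: 150·2 + 127·3 + 254·3 + 166·3 + 189·4 + 79·1 + 21·2 = 2818
R: 150·4 + 127·1 + 254·2 + 166·2 + 189·3 + 79·2 + 21·1 = 2313
P: 150·1 + 127·4 + 254·1 + 166·4 + 189·1 + 79·4 + 21·4 = 2165
S: 150·3 + 127·2 + 254·4 + 166·1 + 189·2 + 79·3 + 21·3 = 2564
Q has the highest Borda score (2818).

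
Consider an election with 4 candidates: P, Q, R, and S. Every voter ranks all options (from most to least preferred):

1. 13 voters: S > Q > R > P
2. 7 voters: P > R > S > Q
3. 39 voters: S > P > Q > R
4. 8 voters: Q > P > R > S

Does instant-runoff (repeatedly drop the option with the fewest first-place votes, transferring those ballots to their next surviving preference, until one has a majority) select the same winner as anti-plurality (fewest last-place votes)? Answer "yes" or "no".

no

Instant-runoff — R1 P 7, Q 8, R 0, S 52 (S winner). Winner: S.
Anti-plurality — last-place votes: P 13, Q 7, R 39, S 8. Winner: Q.
The two methods disagree.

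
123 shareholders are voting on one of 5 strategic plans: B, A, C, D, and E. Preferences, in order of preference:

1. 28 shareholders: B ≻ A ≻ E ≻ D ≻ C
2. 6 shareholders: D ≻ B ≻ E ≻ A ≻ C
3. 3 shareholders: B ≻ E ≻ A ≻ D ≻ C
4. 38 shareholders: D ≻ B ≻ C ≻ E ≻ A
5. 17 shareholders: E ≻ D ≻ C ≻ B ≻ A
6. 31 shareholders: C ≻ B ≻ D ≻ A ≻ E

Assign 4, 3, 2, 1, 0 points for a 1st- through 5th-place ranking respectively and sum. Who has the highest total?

B

B: 28·4 + 6·3 + 3·4 + 38·3 + 17·1 + 31·3 = 366
A: 28·3 + 6·1 + 3·2 + 38·0 + 17·0 + 31·1 = 127
C: 28·0 + 6·0 + 3·0 + 38·2 + 17·2 + 31·4 = 234
D: 28·1 + 6·4 + 3·1 + 38·4 + 17·3 + 31·2 = 320
E: 28·2 + 6·2 + 3·3 + 38·1 + 17·4 + 31·0 = 183
B has the highest Borda score (366).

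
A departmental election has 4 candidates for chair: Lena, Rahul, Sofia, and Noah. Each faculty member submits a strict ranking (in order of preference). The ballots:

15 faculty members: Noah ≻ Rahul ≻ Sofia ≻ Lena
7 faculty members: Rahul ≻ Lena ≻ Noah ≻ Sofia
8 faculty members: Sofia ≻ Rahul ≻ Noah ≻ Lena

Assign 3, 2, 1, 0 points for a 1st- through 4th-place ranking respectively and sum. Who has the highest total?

Rahul

Lena: 15·0 + 7·2 + 8·0 = 14
Rahul: 15·2 + 7·3 + 8·2 = 67
Sofia: 15·1 + 7·0 + 8·3 = 39
Noah: 15·3 + 7·1 + 8·1 = 60
Rahul has the highest Borda score (67).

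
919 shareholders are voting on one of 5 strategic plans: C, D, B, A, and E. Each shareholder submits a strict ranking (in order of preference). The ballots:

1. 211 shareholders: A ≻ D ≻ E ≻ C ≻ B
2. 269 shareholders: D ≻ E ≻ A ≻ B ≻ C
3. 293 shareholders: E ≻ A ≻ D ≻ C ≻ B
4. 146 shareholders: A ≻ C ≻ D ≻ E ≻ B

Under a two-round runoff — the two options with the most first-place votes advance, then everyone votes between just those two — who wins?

Round 1 first-place votes: C 0, D 269, B 0, A 357, E 293.
A and E advance.
Runoff: A is preferred to E by 357 voters; E by 562.
E wins the runoff.

E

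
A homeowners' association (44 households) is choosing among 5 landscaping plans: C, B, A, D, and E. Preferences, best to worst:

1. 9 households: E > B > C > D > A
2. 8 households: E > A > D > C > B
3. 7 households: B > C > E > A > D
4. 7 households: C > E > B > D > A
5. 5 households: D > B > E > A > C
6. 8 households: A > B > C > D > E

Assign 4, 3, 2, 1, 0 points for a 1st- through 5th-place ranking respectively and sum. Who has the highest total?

E

C: 9·2 + 8·1 + 7·3 + 7·4 + 5·0 + 8·2 = 91
B: 9·3 + 8·0 + 7·4 + 7·2 + 5·3 + 8·3 = 108
A: 9·0 + 8·3 + 7·1 + 7·0 + 5·1 + 8·4 = 68
D: 9·1 + 8·2 + 7·0 + 7·1 + 5·4 + 8·1 = 60
E: 9·4 + 8·4 + 7·2 + 7·3 + 5·2 + 8·0 = 113
E has the highest Borda score (113).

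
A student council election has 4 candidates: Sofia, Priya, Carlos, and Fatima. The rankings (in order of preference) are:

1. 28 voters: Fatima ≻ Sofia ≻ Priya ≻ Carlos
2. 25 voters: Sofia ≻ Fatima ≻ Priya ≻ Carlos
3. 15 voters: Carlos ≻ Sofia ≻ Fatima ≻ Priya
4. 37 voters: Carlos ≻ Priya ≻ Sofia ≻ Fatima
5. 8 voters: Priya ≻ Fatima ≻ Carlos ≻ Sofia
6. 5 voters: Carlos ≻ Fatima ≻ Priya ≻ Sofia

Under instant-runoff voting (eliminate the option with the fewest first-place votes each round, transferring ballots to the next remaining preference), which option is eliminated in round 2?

Sofia

Round 1: Sofia 25, Priya 8, Carlos 57, Fatima 28. Eliminate Priya.
Round 2: Sofia 25, Carlos 57, Fatima 36. Eliminate Sofia.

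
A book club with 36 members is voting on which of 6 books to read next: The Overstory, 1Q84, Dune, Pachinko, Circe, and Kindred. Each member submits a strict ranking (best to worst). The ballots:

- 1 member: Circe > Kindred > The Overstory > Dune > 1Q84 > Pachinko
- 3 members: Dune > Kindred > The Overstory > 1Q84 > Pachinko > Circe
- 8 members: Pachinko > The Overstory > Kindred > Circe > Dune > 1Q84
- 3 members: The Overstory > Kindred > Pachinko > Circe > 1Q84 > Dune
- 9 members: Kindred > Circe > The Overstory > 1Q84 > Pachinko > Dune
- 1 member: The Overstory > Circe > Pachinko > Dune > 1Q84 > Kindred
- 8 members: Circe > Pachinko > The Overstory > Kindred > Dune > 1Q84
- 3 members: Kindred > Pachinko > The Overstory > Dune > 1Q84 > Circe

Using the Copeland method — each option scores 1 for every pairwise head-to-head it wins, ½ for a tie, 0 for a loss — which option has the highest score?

Kindred

The Overstory: beats 1Q84, Dune, and Kindred; ties Circe; loses to Pachinko → score 3.5.
1Q84: loses to The Overstory, Dune, Pachinko, Circe, and Kindred → score 0.
Dune: beats 1Q84; loses to The Overstory, Pachinko, Circe, and Kindred → score 1.
Pachinko: beats The Overstory, 1Q84, and Dune; loses to Circe and Kindred → score 3.
Circe: beats 1Q84, Dune, and Pachinko; ties The Overstory; loses to Kindred → score 3.5.
Kindred: beats 1Q84, Dune, Pachinko, and Circe; loses to The Overstory → score 4.
Kindred has the best pairwise record.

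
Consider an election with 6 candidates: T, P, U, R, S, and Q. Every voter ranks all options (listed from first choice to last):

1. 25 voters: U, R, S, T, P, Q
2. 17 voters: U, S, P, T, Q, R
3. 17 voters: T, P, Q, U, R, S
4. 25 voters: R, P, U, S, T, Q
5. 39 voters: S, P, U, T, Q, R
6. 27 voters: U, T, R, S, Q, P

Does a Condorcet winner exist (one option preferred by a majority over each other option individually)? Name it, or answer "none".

Checking pairwise contests:
P beats T 81–69.
R beats P 77–73.
P beats U 81–69.
T beats R 100–50.
U beats S 111–39.
T beats Q 150–0.
Every option loses at least one head-to-head, so there is no Condorcet winner.

none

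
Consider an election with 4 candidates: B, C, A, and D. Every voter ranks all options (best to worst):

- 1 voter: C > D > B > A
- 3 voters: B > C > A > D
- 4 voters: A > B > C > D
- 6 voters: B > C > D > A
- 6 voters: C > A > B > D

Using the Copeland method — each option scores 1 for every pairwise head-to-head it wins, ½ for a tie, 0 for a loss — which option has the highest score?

B: beats C and D; ties A → score 2.5.
C: beats A and D; loses to B → score 2.
A: beats D; ties B; loses to C → score 1.5.
D: loses to B, C, and A → score 0.
B has the best pairwise record.

B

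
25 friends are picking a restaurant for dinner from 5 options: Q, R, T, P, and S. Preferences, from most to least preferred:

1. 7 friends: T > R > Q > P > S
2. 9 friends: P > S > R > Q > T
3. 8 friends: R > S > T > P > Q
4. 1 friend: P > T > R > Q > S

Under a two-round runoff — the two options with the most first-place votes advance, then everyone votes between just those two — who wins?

Round 1 first-place votes: Q 0, R 8, T 7, P 10, S 0.
P and R advance.
Runoff: P is preferred to R by 10 voters; R by 15.
R wins the runoff.

R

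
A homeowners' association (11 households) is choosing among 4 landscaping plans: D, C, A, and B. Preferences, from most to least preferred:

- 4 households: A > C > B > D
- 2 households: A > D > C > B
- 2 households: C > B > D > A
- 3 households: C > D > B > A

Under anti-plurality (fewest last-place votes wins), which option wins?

C

Last-place votes: D 4, C 0, A 5, B 2.
C is ranked last by the fewest voters, so C wins.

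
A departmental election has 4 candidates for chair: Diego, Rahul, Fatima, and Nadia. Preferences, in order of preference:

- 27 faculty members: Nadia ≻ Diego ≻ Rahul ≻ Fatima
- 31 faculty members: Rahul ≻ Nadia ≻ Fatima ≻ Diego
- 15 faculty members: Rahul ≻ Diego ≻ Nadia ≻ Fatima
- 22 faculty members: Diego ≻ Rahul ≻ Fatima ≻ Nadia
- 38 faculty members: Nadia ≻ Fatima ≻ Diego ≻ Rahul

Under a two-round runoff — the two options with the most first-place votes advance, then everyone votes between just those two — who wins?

Round 1 first-place votes: Diego 22, Rahul 46, Fatima 0, Nadia 65.
Nadia and Rahul advance.
Runoff: Nadia is preferred to Rahul by 65 voters; Rahul by 68.
Rahul wins the runoff.

Rahul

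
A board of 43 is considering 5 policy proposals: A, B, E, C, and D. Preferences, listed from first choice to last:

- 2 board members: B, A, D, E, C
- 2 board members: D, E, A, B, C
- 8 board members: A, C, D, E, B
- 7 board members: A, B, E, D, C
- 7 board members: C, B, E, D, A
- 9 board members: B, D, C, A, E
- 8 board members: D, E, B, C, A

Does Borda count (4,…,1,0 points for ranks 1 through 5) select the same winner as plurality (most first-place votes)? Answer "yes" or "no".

no

Borda — scores: A 79, B 104, E 68, C 78, D 101. Winner: B.
Plurality — first-place votes: A 15, B 11, E 0, C 7, D 10. Winner: A.
The two methods disagree.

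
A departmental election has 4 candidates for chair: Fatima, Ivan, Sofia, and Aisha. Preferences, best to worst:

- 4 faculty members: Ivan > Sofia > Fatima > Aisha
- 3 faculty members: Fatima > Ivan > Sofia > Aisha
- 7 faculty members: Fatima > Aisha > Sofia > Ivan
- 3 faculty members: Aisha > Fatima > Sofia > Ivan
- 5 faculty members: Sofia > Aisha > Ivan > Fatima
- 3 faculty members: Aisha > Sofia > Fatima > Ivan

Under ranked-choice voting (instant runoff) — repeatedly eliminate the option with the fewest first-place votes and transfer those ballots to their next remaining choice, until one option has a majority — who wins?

Round 1: Fatima 10, Ivan 4, Sofia 5, Aisha 6. Eliminate Ivan.
Round 2: Fatima 10, Sofia 9, Aisha 6. Eliminate Aisha.
Round 3: Fatima 13, Sofia 12. Fatima has a majority.

Fatima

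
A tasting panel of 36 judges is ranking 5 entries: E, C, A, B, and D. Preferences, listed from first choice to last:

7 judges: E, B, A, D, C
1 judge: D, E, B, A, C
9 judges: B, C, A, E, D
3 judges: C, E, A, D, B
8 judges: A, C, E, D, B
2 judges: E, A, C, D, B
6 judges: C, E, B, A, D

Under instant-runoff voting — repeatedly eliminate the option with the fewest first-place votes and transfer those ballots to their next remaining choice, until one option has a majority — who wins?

C

Round 1: E 9, C 9, A 8, B 9, D 1. Eliminate D.
Round 2: E 10, C 9, A 8, B 9. Eliminate A.
Round 3: E 10, C 17, B 9. Eliminate B.
Round 4: E 10, C 26. C has a majority.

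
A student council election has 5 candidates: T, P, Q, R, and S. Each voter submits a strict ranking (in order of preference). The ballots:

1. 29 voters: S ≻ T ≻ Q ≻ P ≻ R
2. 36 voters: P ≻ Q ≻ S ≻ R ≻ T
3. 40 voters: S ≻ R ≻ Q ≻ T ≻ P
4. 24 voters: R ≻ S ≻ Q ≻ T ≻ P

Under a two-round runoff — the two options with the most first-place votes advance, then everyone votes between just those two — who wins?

Round 1 first-place votes: T 0, P 36, Q 0, R 24, S 69.
S and P advance.
Runoff: S is preferred to P by 93 voters; P by 36.
S wins the runoff.

S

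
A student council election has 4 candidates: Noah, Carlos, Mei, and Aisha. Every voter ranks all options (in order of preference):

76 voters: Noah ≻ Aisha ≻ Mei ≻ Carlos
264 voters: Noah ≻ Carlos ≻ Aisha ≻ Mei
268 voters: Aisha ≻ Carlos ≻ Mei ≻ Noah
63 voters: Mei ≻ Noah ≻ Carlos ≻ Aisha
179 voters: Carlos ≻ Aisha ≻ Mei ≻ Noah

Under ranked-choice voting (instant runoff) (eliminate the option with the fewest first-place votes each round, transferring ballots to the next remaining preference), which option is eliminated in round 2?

Carlos

Round 1: Noah 340, Carlos 179, Mei 63, Aisha 268. Eliminate Mei.
Round 2: Noah 403, Carlos 179, Aisha 268. Eliminate Carlos.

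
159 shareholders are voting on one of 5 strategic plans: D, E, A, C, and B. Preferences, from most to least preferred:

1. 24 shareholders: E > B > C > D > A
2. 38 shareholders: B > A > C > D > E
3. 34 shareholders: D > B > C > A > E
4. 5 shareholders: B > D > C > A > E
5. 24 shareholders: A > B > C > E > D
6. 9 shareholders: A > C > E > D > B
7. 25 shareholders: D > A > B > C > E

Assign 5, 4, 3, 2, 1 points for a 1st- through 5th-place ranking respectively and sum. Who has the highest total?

D: 24·2 + 38·2 + 34·5 + 5·4 + 24·1 + 9·2 + 25·5 = 481
E: 24·5 + 38·1 + 34·1 + 5·1 + 24·2 + 9·3 + 25·1 = 297
A: 24·1 + 38·4 + 34·2 + 5·2 + 24·5 + 9·5 + 25·4 = 519
C: 24·3 + 38·3 + 34·3 + 5·3 + 24·3 + 9·4 + 25·2 = 461
B: 24·4 + 38·5 + 34·4 + 5·5 + 24·4 + 9·1 + 25·3 = 627
B has the highest Borda score (627).

B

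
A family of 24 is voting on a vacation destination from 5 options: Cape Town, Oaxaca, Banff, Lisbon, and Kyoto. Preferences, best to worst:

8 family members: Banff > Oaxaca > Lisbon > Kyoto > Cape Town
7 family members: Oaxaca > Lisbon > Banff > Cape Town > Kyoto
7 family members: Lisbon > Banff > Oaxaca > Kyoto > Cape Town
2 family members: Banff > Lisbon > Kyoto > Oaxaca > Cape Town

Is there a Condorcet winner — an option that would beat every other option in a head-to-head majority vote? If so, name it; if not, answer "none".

none

Checking pairwise contests:
Oaxaca beats Cape Town 24–0.
Banff beats Oaxaca 17–7.
Lisbon beats Banff 14–10.
Oaxaca beats Lisbon 15–9.
Oaxaca beats Kyoto 22–2.
Every option loses at least one head-to-head, so there is no Condorcet winner.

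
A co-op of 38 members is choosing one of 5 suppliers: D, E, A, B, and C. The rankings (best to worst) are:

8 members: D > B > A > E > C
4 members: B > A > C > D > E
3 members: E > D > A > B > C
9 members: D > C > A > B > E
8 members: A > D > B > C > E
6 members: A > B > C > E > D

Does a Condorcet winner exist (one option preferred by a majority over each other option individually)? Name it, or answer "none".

D vs E: 29–9 for D.
D vs A: 20–18 for D.
D vs B: 28–10 for D.
D vs C: 28–10 for D.
D beats every other option head-to-head.

D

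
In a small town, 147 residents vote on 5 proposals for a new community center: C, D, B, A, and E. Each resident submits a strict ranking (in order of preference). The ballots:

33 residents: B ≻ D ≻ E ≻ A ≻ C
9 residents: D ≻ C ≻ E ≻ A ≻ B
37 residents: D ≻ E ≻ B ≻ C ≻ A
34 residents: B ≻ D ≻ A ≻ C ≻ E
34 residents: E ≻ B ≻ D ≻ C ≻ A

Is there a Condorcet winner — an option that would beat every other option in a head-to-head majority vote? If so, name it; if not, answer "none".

none

Checking pairwise contests:
D beats C 147–0.
B beats D 101–46.
E beats B 80–67.
C beats A 80–67.
D beats E 113–34.
Every option loses at least one head-to-head, so there is no Condorcet winner.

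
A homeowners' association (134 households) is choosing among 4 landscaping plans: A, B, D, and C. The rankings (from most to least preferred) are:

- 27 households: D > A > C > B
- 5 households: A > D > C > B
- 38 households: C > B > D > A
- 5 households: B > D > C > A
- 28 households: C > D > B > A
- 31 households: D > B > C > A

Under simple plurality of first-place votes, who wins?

First-place votes: A 5, B 5, D 58, C 66.
C has the most first-place votes.

C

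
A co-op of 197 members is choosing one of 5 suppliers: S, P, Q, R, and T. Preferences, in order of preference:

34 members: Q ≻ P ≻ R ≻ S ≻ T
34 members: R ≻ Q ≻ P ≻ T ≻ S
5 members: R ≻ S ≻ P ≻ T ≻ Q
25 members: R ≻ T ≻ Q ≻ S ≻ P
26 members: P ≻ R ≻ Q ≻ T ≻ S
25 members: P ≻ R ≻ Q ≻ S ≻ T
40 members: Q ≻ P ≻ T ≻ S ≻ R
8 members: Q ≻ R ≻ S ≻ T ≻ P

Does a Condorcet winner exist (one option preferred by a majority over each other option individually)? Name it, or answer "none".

Checking pairwise contests:
P beats S 159–38.
Q beats P 141–56.
R beats Q 115–82.
P beats R 125–72.
P beats T 164–33.
Every option loses at least one head-to-head, so there is no Condorcet winner.

none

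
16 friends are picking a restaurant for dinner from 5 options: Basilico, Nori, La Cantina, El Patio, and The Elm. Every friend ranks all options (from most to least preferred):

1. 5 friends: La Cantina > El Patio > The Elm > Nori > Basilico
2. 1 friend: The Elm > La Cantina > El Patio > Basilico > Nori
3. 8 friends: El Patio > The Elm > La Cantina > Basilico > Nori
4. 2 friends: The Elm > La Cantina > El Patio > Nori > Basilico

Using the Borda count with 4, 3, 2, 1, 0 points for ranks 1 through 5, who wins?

El Patio

Basilico: 5·0 + 1·1 + 8·1 + 2·0 = 9
Nori: 5·1 + 1·0 + 8·0 + 2·1 = 7
La Cantina: 5·4 + 1·3 + 8·2 + 2·3 = 45
El Patio: 5·3 + 1·2 + 8·4 + 2·2 = 53
The Elm: 5·2 + 1·4 + 8·3 + 2·4 = 46
El Patio has the highest Borda score (53).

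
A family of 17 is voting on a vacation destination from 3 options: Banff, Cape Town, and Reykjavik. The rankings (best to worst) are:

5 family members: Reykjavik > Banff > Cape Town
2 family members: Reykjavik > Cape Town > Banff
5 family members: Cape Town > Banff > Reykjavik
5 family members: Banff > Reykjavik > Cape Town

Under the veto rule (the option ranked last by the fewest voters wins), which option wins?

Last-place votes: Banff 2, Cape Town 10, Reykjavik 5.
Banff is ranked last by the fewest voters, so Banff wins.

Banff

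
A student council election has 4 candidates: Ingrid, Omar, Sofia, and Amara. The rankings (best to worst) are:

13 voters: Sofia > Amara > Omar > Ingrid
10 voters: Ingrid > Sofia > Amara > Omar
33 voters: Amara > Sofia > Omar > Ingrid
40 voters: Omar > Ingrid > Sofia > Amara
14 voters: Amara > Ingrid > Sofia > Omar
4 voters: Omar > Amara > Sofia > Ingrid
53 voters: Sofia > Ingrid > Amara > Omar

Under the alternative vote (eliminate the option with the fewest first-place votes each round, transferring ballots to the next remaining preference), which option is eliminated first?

Ingrid

Round 1: Ingrid 10, Omar 44, Sofia 66, Amara 47. Eliminate Ingrid.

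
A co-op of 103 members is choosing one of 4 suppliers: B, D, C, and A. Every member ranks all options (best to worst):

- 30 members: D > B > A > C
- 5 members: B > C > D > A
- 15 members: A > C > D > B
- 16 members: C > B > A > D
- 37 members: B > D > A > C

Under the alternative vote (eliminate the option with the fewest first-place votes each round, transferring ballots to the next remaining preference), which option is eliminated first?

Round 1: B 42, D 30, C 16, A 15. Eliminate A.

A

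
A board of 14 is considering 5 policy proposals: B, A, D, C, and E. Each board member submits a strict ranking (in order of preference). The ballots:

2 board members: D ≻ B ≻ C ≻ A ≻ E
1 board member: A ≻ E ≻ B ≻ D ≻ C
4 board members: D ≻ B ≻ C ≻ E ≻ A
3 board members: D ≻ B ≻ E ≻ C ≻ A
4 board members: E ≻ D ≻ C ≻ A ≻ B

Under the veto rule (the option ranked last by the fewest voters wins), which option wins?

D

Last-place votes: B 4, A 7, D 0, C 1, E 2.
D is ranked last by the fewest voters, so D wins.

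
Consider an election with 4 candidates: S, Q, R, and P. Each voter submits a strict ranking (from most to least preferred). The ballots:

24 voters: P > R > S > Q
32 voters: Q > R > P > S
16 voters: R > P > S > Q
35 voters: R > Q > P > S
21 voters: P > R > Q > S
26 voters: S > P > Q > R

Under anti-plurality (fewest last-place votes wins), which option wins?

Last-place votes: S 88, Q 40, R 26, P 0.
P is ranked last by the fewest voters, so P wins.

P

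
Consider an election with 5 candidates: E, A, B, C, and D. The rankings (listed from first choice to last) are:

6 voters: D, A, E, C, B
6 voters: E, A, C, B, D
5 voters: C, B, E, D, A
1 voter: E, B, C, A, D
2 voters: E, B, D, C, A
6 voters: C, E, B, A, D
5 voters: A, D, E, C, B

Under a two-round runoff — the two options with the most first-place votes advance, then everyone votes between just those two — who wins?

E

Round 1 first-place votes: E 9, A 5, B 0, C 11, D 6.
C and E advance.
Runoff: C is preferred to E by 11 voters; E by 20.
E wins the runoff.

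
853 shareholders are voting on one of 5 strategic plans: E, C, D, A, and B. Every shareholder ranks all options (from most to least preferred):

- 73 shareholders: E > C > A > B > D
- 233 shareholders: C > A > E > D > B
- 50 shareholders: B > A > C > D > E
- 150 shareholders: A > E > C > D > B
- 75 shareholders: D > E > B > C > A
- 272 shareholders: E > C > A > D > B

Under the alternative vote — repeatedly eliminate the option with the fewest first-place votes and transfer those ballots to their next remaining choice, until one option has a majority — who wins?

Round 1: E 345, C 233, D 75, A 150, B 50. Eliminate B.
Round 2: E 345, C 233, D 75, A 200. Eliminate D.
Round 3: E 420, C 233, A 200. Eliminate A.
Round 4: E 570, C 283. E has a majority.

E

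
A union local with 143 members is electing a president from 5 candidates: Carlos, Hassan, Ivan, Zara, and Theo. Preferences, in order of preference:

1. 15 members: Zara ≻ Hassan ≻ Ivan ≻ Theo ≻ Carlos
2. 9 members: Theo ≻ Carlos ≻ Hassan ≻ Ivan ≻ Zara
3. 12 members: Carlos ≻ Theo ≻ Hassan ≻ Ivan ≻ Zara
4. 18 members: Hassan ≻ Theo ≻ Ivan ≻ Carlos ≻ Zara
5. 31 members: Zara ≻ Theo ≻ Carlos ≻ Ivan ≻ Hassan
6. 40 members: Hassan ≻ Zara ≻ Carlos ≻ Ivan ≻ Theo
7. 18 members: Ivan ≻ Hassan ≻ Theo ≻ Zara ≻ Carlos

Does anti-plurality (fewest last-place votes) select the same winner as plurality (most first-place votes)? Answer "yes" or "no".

Anti-plurality — last-place votes: Carlos 33, Hassan 31, Ivan 0, Zara 39, Theo 40. Winner: Ivan.
Plurality — first-place votes: Carlos 12, Hassan 58, Ivan 18, Zara 46, Theo 9. Winner: Hassan.
The two methods disagree.

no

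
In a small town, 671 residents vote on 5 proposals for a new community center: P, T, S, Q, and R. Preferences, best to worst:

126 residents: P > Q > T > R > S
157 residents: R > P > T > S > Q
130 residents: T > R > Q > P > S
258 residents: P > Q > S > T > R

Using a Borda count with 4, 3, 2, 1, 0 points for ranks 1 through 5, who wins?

P

P: 126·4 + 157·3 + 130·1 + 258·4 = 2137
T: 126·2 + 157·2 + 130·4 + 258·1 = 1344
S: 126·0 + 157·1 + 130·0 + 258·2 = 673
Q: 126·3 + 157·0 + 130·2 + 258·3 = 1412
R: 126·1 + 157·4 + 130·3 + 258·0 = 1144
P has the highest Borda score (2137).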